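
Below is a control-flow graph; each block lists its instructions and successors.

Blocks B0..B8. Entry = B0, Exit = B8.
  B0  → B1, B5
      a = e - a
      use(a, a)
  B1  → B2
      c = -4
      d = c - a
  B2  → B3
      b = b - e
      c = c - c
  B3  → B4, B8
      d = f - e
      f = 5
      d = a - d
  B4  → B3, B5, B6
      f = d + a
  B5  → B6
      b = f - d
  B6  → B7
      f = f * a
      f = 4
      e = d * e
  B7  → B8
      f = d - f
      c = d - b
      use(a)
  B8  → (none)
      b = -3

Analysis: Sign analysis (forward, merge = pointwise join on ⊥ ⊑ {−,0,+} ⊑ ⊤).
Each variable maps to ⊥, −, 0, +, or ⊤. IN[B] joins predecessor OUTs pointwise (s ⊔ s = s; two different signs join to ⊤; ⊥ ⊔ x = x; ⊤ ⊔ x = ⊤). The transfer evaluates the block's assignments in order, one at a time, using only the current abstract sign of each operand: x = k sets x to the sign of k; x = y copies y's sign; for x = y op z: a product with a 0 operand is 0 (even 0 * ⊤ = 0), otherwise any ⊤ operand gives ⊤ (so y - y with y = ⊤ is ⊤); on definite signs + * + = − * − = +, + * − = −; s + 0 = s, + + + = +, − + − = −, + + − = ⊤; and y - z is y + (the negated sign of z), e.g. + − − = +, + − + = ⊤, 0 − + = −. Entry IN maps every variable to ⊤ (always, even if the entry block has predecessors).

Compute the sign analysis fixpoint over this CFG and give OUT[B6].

Answer: {a: ⊤, b: ⊤, c: ⊤, d: ⊤, e: ⊤, f: +}

Working:
Fixpoint table:
  B0: | IN=(all ⊤) | OUT=(all ⊤)
  B1: | IN=(all ⊤) | OUT={c:-; rest ⊤}
  B2: | IN={c:-; rest ⊤} | OUT=(all ⊤)
  B3: | IN=(all ⊤) | OUT={f:+; rest ⊤}
  B4: | IN={f:+; rest ⊤} | OUT=(all ⊤)
  B5: | IN=(all ⊤) | OUT=(all ⊤)
  B6: | IN=(all ⊤) | OUT={f:+; rest ⊤}
  B7: | IN={f:+; rest ⊤} | OUT=(all ⊤)
  B8: | IN=(all ⊤) | OUT={b:-; rest ⊤}

Merge at B6: IN[B6] = OUT[B4] ⊔ OUT[B5] = {a: ⊤, b: ⊤, c: ⊤, d: ⊤, e: ⊤, f: ⊤}
Applying B6's transfer function to that IN value gives OUT[B6] (row B6 above).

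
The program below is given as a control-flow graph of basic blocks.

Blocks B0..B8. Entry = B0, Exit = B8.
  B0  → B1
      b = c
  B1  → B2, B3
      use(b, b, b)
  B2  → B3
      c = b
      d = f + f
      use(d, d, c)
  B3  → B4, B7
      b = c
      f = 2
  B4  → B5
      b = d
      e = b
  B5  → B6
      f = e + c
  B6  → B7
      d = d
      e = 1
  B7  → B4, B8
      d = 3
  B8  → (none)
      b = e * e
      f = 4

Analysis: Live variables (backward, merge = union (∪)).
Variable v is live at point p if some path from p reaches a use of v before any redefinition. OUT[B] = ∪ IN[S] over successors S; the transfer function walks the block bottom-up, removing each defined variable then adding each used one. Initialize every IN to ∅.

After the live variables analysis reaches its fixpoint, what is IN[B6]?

Converged values:
  B0:   IN={c, d, e, f}   OUT={b, c, d, e, f}
  B1:   IN={b, c, d, e, f}   OUT={b, c, d, e, f}
  B2:   IN={b, e, f}   OUT={c, d, e}
  B3:   IN={c, d, e}   OUT={c, d, e}
  B4:   IN={c, d}   OUT={c, d, e}
  B5:   IN={c, d, e}   OUT={c, d}
  B6:   IN={c, d}   OUT={c, e}
  B7:   IN={c, e}   OUT={c, d, e}
  B8:   IN={e}   OUT={}

Merge at B6: OUT[B6] = IN[B7] = {c, e}
Applying B6's transfer function to that OUT value gives IN[B6] (row B6 above).

Answer: {c, d}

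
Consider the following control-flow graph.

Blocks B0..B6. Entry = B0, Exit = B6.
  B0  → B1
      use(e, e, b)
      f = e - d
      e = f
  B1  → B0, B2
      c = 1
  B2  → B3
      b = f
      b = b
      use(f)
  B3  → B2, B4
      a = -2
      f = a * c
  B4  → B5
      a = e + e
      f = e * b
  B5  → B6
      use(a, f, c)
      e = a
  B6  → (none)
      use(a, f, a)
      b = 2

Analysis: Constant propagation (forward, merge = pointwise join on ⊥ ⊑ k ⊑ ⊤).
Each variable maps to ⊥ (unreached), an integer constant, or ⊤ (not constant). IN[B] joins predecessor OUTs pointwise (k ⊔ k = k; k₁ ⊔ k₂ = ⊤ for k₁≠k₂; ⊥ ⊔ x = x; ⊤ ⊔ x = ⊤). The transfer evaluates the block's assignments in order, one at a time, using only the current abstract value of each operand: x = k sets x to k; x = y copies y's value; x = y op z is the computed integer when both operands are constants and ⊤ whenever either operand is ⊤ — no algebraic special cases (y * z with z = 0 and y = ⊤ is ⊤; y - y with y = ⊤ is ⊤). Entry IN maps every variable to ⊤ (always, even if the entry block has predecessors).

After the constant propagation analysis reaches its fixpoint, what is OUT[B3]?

Answer: {a: -2, b: ⊤, c: 1, d: ⊤, e: ⊤, f: -2}

Working:
Per-block solution:
  B0:  IN=(all ⊤)  OUT=(all ⊤)
  B1:  IN=(all ⊤)  OUT={c:1; rest ⊤}
  B2:  IN={c:1; rest ⊤}  OUT={c:1; rest ⊤}
  B3:  IN={c:1; rest ⊤}  OUT={a:-2, c:1, f:-2; rest ⊤}
  B4:  IN={a:-2, c:1, f:-2; rest ⊤}  OUT={c:1; rest ⊤}
  B5:  IN={c:1; rest ⊤}  OUT={c:1; rest ⊤}
  B6:  IN={c:1; rest ⊤}  OUT={b:2, c:1; rest ⊤}

Merge at B3: IN[B3] = OUT[B2] = {a: ⊤, b: ⊤, c: 1, d: ⊤, e: ⊤, f: ⊤}
Applying B3's transfer function to that IN value gives OUT[B3] (row B3 above).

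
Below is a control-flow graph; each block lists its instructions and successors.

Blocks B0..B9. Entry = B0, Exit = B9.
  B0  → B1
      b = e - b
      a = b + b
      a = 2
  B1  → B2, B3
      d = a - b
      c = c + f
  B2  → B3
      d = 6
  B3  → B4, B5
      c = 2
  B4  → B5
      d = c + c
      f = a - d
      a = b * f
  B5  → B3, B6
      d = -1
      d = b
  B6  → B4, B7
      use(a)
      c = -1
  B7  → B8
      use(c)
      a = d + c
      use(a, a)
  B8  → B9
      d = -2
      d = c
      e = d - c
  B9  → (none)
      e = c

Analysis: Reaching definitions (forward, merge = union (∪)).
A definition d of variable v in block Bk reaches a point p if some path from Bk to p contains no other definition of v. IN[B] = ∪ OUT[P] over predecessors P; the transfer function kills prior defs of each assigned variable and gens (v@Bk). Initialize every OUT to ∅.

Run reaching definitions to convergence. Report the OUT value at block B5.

Answer: {a@B0, a@B4, b@B0, c@B3, c@B6, d@B5, f@B4}

Derivation:
Per-block solution:
  B0:  IN={}  OUT={a@B0, b@B0}
  B1:  IN={a@B0, b@B0}  OUT={a@B0, b@B0, c@B1, d@B1}
  B2:  IN={a@B0, b@B0, c@B1, d@B1}  OUT={a@B0, b@B0, c@B1, d@B2}
  B3:  IN={a@B0, a@B4, b@B0, c@B1, c@B3, c@B6, d@B1, d@B2, d@B5, f@B4}  OUT={a@B0, a@B4, b@B0, c@B3, d@B1, d@B2, d@B5, f@B4}
  B4:  IN={a@B0, a@B4, b@B0, c@B3, c@B6, d@B1, d@B2, d@B5, f@B4}  OUT={a@B4, b@B0, c@B3, c@B6, d@B4, f@B4}
  B5:  IN={a@B0, a@B4, b@B0, c@B3, c@B6, d@B1, d@B2, d@B4, d@B5, f@B4}  OUT={a@B0, a@B4, b@B0, c@B3, c@B6, d@B5, f@B4}
  B6:  IN={a@B0, a@B4, b@B0, c@B3, c@B6, d@B5, f@B4}  OUT={a@B0, a@B4, b@B0, c@B6, d@B5, f@B4}
  B7:  IN={a@B0, a@B4, b@B0, c@B6, d@B5, f@B4}  OUT={a@B7, b@B0, c@B6, d@B5, f@B4}
  B8:  IN={a@B7, b@B0, c@B6, d@B5, f@B4}  OUT={a@B7, b@B0, c@B6, d@B8, e@B8, f@B4}
  B9:  IN={a@B7, b@B0, c@B6, d@B8, e@B8, f@B4}  OUT={a@B7, b@B0, c@B6, d@B8, e@B9, f@B4}

Merge at B5: IN[B5] = OUT[B3] ⊔ OUT[B4] = {a@B0, a@B4, b@B0, c@B3, c@B6, d@B1, d@B2, d@B4, d@B5, f@B4}
Applying B5's transfer function to that IN value gives OUT[B5] (row B5 above).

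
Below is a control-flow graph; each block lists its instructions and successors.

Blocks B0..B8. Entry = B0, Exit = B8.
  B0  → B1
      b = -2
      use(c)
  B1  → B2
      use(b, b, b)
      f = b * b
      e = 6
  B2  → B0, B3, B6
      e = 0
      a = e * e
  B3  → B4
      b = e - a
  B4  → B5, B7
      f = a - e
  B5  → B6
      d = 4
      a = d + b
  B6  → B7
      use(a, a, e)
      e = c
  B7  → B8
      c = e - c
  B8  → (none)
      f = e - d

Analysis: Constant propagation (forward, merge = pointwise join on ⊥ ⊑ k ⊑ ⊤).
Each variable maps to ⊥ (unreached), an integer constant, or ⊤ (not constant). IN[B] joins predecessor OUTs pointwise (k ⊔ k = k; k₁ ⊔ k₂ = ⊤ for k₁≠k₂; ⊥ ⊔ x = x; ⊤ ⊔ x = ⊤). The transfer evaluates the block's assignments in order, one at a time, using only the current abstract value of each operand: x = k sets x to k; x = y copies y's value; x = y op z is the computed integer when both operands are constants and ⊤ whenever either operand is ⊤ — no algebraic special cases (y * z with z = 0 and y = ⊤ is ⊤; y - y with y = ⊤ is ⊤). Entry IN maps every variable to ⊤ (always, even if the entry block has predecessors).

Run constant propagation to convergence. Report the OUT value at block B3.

Answer: {a: 0, b: 0, c: ⊤, d: ⊤, e: 0, f: 4}

Derivation:
Fixpoint table:
  B0:   IN=(all ⊤)   OUT={b:-2; rest ⊤}
  B1:   IN={b:-2; rest ⊤}   OUT={b:-2, e:6, f:4; rest ⊤}
  B2:   IN={b:-2, e:6, f:4; rest ⊤}   OUT={a:0, b:-2, e:0, f:4; rest ⊤}
  B3:   IN={a:0, b:-2, e:0, f:4; rest ⊤}   OUT={a:0, b:0, e:0, f:4; rest ⊤}
  B4:   IN={a:0, b:0, e:0, f:4; rest ⊤}   OUT={a:0, b:0, e:0, f:0; rest ⊤}
  B5:   IN={a:0, b:0, e:0, f:0; rest ⊤}   OUT={a:4, b:0, d:4, e:0, f:0; rest ⊤}
  B6:   IN={e:0; rest ⊤}   OUT=(all ⊤)
  B7:   IN=(all ⊤)   OUT=(all ⊤)
  B8:   IN=(all ⊤)   OUT=(all ⊤)

Merge at B3: IN[B3] = OUT[B2] = {a: 0, b: -2, c: ⊤, d: ⊤, e: 0, f: 4}
Applying B3's transfer function to that IN value gives OUT[B3] (row B3 above).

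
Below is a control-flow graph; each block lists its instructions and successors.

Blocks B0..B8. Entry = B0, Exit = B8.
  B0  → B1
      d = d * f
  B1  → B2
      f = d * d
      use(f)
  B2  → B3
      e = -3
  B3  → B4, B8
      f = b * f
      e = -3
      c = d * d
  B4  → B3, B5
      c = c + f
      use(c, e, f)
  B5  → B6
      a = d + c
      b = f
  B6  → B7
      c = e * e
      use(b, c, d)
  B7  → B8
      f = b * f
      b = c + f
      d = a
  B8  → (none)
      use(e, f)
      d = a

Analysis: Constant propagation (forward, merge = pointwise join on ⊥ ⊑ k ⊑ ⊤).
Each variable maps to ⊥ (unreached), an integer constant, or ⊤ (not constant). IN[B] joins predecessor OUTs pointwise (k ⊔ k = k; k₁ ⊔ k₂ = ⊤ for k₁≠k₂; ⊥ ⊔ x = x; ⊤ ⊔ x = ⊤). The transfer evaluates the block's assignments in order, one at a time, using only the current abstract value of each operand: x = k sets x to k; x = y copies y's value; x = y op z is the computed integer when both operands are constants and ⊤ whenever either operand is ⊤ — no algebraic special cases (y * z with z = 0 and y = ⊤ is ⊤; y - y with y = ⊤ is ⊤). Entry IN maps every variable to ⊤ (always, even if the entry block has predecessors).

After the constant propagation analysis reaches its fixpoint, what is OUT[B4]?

Answer: {a: ⊤, b: ⊤, c: ⊤, d: ⊤, e: -3, f: ⊤}

Trace:
Fixpoint table:
  B0: | IN=(all ⊤) | OUT=(all ⊤)
  B1: | IN=(all ⊤) | OUT=(all ⊤)
  B2: | IN=(all ⊤) | OUT={e:-3; rest ⊤}
  B3: | IN={e:-3; rest ⊤} | OUT={e:-3; rest ⊤}
  B4: | IN={e:-3; rest ⊤} | OUT={e:-3; rest ⊤}
  B5: | IN={e:-3; rest ⊤} | OUT={e:-3; rest ⊤}
  B6: | IN={e:-3; rest ⊤} | OUT={c:9, e:-3; rest ⊤}
  B7: | IN={c:9, e:-3; rest ⊤} | OUT={c:9, e:-3; rest ⊤}
  B8: | IN={e:-3; rest ⊤} | OUT={e:-3; rest ⊤}

Merge at B4: IN[B4] = OUT[B3] = {a: ⊤, b: ⊤, c: ⊤, d: ⊤, e: -3, f: ⊤}
Applying B4's transfer function to that IN value gives OUT[B4] (row B4 above).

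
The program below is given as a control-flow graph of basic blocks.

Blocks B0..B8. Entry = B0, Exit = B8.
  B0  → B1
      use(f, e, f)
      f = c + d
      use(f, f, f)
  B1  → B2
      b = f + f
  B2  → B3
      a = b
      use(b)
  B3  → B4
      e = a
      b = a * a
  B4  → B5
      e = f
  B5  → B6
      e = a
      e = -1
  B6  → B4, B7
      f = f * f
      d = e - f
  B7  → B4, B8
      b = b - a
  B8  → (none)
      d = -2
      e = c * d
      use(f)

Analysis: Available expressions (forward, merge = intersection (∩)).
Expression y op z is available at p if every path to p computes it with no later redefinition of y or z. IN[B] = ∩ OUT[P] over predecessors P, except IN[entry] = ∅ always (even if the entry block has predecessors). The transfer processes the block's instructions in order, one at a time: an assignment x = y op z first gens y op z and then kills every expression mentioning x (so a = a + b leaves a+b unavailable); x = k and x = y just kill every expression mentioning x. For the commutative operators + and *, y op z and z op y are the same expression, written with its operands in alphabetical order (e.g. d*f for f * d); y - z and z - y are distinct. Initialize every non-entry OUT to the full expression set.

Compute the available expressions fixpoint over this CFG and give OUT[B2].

Answer: {c+d, f+f}

Working:
Fixpoint table:
  B0:  IN={}  OUT={c+d}
  B1:  IN={c+d}  OUT={c+d, f+f}
  B2:  IN={c+d, f+f}  OUT={c+d, f+f}
  B3:  IN={c+d, f+f}  OUT={a*a, c+d, f+f}
  B4:  IN={a*a}  OUT={a*a}
  B5:  IN={a*a}  OUT={a*a}
  B6:  IN={a*a}  OUT={a*a, e-f}
  B7:  IN={a*a, e-f}  OUT={a*a, e-f}
  B8:  IN={a*a, e-f}  OUT={a*a, c*d}

Merge at B2: IN[B2] = OUT[B1] = {c+d, f+f}
Applying B2's transfer function to that IN value gives OUT[B2] (row B2 above).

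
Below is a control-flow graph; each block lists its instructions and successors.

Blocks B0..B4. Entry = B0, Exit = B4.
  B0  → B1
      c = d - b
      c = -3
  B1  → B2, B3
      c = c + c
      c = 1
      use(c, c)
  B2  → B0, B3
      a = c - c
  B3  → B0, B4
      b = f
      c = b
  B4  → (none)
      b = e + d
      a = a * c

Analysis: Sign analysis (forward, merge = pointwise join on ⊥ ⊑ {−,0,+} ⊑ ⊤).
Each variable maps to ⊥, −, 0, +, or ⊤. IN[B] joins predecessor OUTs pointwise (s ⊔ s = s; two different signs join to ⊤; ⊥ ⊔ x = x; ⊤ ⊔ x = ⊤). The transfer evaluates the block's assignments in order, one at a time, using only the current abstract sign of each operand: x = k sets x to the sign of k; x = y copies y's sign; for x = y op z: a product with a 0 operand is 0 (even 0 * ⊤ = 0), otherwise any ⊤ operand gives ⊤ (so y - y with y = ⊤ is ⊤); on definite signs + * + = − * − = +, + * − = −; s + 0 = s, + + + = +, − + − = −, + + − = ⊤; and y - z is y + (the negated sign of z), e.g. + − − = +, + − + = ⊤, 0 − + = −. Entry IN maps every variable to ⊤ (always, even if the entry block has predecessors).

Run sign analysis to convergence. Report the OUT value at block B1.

Answer: {a: ⊤, b: ⊤, c: +, d: ⊤, e: ⊤, f: ⊤}

Derivation:
Converged values:
  B0:  IN=(all ⊤)  OUT={c:-; rest ⊤}
  B1:  IN={c:-; rest ⊤}  OUT={c:+; rest ⊤}
  B2:  IN={c:+; rest ⊤}  OUT={c:+; rest ⊤}
  B3:  IN={c:+; rest ⊤}  OUT=(all ⊤)
  B4:  IN=(all ⊤)  OUT=(all ⊤)

Merge at B1: IN[B1] = OUT[B0] = {a: ⊤, b: ⊤, c: -, d: ⊤, e: ⊤, f: ⊤}
Applying B1's transfer function to that IN value gives OUT[B1] (row B1 above).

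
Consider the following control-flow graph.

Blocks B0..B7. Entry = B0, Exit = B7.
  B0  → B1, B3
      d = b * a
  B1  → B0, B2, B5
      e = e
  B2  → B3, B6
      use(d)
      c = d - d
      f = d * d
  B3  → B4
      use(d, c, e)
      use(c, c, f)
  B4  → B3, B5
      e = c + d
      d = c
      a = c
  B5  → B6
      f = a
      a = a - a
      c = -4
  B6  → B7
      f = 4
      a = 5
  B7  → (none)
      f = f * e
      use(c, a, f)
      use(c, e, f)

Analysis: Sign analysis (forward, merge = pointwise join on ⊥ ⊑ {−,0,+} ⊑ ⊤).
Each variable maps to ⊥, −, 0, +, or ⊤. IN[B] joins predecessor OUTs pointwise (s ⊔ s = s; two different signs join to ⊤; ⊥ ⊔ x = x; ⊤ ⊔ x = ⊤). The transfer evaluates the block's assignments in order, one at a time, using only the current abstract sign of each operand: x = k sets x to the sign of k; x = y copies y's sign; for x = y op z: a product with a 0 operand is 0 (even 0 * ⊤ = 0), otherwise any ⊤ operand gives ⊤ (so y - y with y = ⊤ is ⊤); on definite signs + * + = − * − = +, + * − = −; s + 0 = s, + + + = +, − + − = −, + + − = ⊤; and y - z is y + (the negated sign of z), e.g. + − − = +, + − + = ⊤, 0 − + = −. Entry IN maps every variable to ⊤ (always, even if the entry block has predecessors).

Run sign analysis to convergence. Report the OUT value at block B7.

Answer: {a: +, b: ⊤, c: ⊤, d: ⊤, e: ⊤, f: ⊤}

Derivation:
Fixpoint table:
  B0:   IN=(all ⊤)   OUT=(all ⊤)
  B1:   IN=(all ⊤)   OUT=(all ⊤)
  B2:   IN=(all ⊤)   OUT=(all ⊤)
  B3:   IN=(all ⊤)   OUT=(all ⊤)
  B4:   IN=(all ⊤)   OUT=(all ⊤)
  B5:   IN=(all ⊤)   OUT={c:-; rest ⊤}
  B6:   IN=(all ⊤)   OUT={a:+, f:+; rest ⊤}
  B7:   IN={a:+, f:+; rest ⊤}   OUT={a:+; rest ⊤}

Merge at B7: IN[B7] = OUT[B6] = {a: +, b: ⊤, c: ⊤, d: ⊤, e: ⊤, f: +}
Applying B7's transfer function to that IN value gives OUT[B7] (row B7 above).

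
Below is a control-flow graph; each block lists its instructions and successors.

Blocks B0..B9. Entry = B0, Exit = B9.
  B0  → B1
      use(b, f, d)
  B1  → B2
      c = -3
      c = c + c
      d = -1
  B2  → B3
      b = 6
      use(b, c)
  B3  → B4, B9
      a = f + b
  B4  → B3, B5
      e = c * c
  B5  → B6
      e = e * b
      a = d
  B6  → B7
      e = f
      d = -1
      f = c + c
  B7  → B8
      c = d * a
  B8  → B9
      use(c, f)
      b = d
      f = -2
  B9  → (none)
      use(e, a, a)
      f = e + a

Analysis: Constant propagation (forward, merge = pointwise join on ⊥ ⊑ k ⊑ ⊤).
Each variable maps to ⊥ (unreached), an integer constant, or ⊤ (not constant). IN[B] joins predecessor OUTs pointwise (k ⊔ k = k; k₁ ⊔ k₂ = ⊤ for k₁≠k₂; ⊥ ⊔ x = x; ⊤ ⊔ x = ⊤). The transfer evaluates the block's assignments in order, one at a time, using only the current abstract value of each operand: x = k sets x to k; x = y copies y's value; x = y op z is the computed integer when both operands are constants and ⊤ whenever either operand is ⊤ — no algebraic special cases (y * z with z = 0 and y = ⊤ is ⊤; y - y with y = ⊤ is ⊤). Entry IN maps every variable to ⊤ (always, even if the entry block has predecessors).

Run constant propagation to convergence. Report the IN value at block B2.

Per-block solution:
  B0:  IN=(all ⊤)  OUT=(all ⊤)
  B1:  IN=(all ⊤)  OUT={c:-6, d:-1; rest ⊤}
  B2:  IN={c:-6, d:-1; rest ⊤}  OUT={b:6, c:-6, d:-1; rest ⊤}
  B3:  IN={b:6, c:-6, d:-1; rest ⊤}  OUT={b:6, c:-6, d:-1; rest ⊤}
  B4:  IN={b:6, c:-6, d:-1; rest ⊤}  OUT={b:6, c:-6, d:-1, e:36; rest ⊤}
  B5:  IN={b:6, c:-6, d:-1, e:36; rest ⊤}  OUT={a:-1, b:6, c:-6, d:-1, e:216; rest ⊤}
  B6:  IN={a:-1, b:6, c:-6, d:-1, e:216; rest ⊤}  OUT={a:-1, b:6, c:-6, d:-1, f:-12; rest ⊤}
  B7:  IN={a:-1, b:6, c:-6, d:-1, f:-12; rest ⊤}  OUT={a:-1, b:6, c:1, d:-1, f:-12; rest ⊤}
  B8:  IN={a:-1, b:6, c:1, d:-1, f:-12; rest ⊤}  OUT={a:-1, b:-1, c:1, d:-1, f:-2; rest ⊤}
  B9:  IN={d:-1; rest ⊤}  OUT={d:-1; rest ⊤}

Merge at B2: IN[B2] = OUT[B1] = {a: ⊤, b: ⊤, c: -6, d: -1, e: ⊤, f: ⊤}

Answer: {a: ⊤, b: ⊤, c: -6, d: -1, e: ⊤, f: ⊤}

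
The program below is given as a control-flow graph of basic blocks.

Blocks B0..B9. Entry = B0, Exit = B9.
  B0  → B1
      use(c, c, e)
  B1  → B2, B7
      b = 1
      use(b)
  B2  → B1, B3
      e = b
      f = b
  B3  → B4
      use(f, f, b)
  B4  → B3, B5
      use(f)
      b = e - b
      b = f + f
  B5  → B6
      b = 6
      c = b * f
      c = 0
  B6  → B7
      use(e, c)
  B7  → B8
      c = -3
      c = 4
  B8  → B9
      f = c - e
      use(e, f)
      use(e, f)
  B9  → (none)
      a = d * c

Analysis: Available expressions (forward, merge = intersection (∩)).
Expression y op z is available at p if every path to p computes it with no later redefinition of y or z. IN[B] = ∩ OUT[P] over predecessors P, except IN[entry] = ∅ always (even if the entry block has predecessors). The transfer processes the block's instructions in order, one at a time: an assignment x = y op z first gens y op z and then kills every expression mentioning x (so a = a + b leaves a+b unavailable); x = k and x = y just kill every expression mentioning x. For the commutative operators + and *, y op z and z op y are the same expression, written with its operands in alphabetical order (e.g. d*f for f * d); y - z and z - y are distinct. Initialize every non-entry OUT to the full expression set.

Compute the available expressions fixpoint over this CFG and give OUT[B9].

Answer: {c*d, c-e}

Trace:
Converged values:
  B0:   IN={}   OUT={}
  B1:   IN={}   OUT={}
  B2:   IN={}   OUT={}
  B3:   IN={}   OUT={}
  B4:   IN={}   OUT={f+f}
  B5:   IN={f+f}   OUT={b*f, f+f}
  B6:   IN={b*f, f+f}   OUT={b*f, f+f}
  B7:   IN={}   OUT={}
  B8:   IN={}   OUT={c-e}
  B9:   IN={c-e}   OUT={c*d, c-e}

Merge at B9: IN[B9] = OUT[B8] = {c-e}
Applying B9's transfer function to that IN value gives OUT[B9] (row B9 above).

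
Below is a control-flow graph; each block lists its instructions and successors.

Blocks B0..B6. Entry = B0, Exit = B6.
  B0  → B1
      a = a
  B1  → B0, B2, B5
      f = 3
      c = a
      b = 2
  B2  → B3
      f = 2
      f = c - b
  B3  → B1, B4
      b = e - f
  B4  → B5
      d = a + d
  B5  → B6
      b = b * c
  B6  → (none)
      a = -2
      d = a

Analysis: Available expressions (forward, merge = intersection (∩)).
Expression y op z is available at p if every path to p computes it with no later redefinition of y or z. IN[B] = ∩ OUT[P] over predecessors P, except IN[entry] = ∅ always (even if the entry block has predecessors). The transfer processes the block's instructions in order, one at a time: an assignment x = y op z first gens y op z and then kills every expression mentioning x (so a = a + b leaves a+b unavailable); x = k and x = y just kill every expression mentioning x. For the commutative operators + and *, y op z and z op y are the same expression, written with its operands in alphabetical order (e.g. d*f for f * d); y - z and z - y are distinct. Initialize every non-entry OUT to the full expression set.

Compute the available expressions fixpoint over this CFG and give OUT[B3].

Converged values:
  B0: | IN={} | OUT={}
  B1: | IN={} | OUT={}
  B2: | IN={} | OUT={c-b}
  B3: | IN={c-b} | OUT={e-f}
  B4: | IN={e-f} | OUT={e-f}
  B5: | IN={} | OUT={}
  B6: | IN={} | OUT={}

Merge at B3: IN[B3] = OUT[B2] = {c-b}
Applying B3's transfer function to that IN value gives OUT[B3] (row B3 above).

Answer: {e-f}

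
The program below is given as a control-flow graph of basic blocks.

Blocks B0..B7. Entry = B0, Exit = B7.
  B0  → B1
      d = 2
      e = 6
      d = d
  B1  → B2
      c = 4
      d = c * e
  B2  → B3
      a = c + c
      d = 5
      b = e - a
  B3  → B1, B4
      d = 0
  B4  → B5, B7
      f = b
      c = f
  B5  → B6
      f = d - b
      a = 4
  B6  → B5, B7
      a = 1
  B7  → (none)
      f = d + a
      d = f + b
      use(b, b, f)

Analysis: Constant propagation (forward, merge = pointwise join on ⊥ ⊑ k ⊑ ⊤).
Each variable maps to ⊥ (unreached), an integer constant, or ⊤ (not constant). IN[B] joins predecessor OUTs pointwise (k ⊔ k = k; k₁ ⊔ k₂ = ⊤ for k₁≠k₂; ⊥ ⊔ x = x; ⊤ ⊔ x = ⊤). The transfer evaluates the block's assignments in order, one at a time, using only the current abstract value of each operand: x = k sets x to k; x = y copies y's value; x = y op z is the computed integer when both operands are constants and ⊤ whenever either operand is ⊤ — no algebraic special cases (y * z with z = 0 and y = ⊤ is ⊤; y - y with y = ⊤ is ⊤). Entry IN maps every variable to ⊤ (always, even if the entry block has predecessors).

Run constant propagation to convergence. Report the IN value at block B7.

Answer: {a: ⊤, b: -2, c: -2, d: 0, e: 6, f: ⊤}

Trace:
Converged values:
  B0:   IN=(all ⊤)   OUT={d:2, e:6; rest ⊤}
  B1:   IN={e:6; rest ⊤}   OUT={c:4, d:24, e:6; rest ⊤}
  B2:   IN={c:4, d:24, e:6; rest ⊤}   OUT={a:8, b:-2, c:4, d:5, e:6; rest ⊤}
  B3:   IN={a:8, b:-2, c:4, d:5, e:6; rest ⊤}   OUT={a:8, b:-2, c:4, d:0, e:6; rest ⊤}
  B4:   IN={a:8, b:-2, c:4, d:0, e:6; rest ⊤}   OUT={a:8, b:-2, c:-2, d:0, e:6, f:-2; rest ⊤}
  B5:   IN={b:-2, c:-2, d:0, e:6; rest ⊤}   OUT={a:4, b:-2, c:-2, d:0, e:6, f:2; rest ⊤}
  B6:   IN={a:4, b:-2, c:-2, d:0, e:6, f:2; rest ⊤}   OUT={a:1, b:-2, c:-2, d:0, e:6, f:2; rest ⊤}
  B7:   IN={b:-2, c:-2, d:0, e:6; rest ⊤}   OUT={b:-2, c:-2, e:6; rest ⊤}

Merge at B7: IN[B7] = OUT[B4] ⊔ OUT[B6] = {a: ⊤, b: -2, c: -2, d: 0, e: 6, f: ⊤}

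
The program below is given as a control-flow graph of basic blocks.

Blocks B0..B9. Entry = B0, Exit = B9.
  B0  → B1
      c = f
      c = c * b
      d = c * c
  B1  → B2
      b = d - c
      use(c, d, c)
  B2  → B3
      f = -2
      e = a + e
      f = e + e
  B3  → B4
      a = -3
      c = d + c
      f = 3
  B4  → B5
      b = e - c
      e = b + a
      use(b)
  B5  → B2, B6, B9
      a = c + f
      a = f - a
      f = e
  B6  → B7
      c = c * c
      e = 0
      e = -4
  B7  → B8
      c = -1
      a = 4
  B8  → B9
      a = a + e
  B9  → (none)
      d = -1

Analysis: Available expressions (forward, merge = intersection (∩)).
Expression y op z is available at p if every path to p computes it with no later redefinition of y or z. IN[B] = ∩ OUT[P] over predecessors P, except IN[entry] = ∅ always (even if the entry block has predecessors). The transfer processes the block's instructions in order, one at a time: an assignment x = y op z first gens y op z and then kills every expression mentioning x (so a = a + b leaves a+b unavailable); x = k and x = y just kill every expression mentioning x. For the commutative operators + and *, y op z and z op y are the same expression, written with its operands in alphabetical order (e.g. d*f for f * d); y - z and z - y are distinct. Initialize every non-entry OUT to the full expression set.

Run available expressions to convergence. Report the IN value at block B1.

Answer: {c*c}

Derivation:
Fixpoint table:
  B0:  IN={}  OUT={c*c}
  B1:  IN={c*c}  OUT={c*c, d-c}
  B2:  IN={}  OUT={e+e}
  B3:  IN={e+e}  OUT={e+e}
  B4:  IN={e+e}  OUT={a+b}
  B5:  IN={a+b}  OUT={}
  B6:  IN={}  OUT={}
  B7:  IN={}  OUT={}
  B8:  IN={}  OUT={}
  B9:  IN={}  OUT={}

Merge at B1: IN[B1] = OUT[B0] = {c*c}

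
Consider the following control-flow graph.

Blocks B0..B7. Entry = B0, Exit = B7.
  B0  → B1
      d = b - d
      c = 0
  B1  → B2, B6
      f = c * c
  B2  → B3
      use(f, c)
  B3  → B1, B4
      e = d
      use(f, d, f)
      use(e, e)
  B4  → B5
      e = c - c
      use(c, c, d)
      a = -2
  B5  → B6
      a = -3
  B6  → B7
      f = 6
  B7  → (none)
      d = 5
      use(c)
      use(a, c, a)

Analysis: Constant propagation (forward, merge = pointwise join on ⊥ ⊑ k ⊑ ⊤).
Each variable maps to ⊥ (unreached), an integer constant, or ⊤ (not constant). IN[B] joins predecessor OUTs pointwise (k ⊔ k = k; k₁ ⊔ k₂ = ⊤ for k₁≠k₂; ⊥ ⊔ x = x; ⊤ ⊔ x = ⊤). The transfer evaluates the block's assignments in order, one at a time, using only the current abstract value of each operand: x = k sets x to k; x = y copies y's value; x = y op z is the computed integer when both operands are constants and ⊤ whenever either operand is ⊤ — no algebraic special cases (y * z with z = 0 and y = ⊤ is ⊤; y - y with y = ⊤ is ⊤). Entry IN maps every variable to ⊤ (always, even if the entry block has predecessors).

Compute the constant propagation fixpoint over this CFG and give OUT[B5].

Answer: {a: -3, b: ⊤, c: 0, d: ⊤, e: 0, f: 0}

Working:
Per-block solution:
  B0: | IN=(all ⊤) | OUT={c:0; rest ⊤}
  B1: | IN={c:0; rest ⊤} | OUT={c:0, f:0; rest ⊤}
  B2: | IN={c:0, f:0; rest ⊤} | OUT={c:0, f:0; rest ⊤}
  B3: | IN={c:0, f:0; rest ⊤} | OUT={c:0, f:0; rest ⊤}
  B4: | IN={c:0, f:0; rest ⊤} | OUT={a:-2, c:0, e:0, f:0; rest ⊤}
  B5: | IN={a:-2, c:0, e:0, f:0; rest ⊤} | OUT={a:-3, c:0, e:0, f:0; rest ⊤}
  B6: | IN={c:0, f:0; rest ⊤} | OUT={c:0, f:6; rest ⊤}
  B7: | IN={c:0, f:6; rest ⊤} | OUT={c:0, d:5, f:6; rest ⊤}

Merge at B5: IN[B5] = OUT[B4] = {a: -2, b: ⊤, c: 0, d: ⊤, e: 0, f: 0}
Applying B5's transfer function to that IN value gives OUT[B5] (row B5 above).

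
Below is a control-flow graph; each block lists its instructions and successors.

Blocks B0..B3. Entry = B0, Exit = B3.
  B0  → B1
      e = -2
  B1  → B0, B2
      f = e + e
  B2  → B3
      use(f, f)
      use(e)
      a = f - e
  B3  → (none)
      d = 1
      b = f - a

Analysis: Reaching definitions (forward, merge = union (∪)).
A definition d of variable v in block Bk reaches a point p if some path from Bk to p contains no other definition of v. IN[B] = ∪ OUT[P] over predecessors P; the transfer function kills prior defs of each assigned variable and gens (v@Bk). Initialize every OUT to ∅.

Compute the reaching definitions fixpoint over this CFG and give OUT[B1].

Per-block solution:
  B0:  IN={e@B0, f@B1}  OUT={e@B0, f@B1}
  B1:  IN={e@B0, f@B1}  OUT={e@B0, f@B1}
  B2:  IN={e@B0, f@B1}  OUT={a@B2, e@B0, f@B1}
  B3:  IN={a@B2, e@B0, f@B1}  OUT={a@B2, b@B3, d@B3, e@B0, f@B1}

Merge at B1: IN[B1] = OUT[B0] = {e@B0, f@B1}
Applying B1's transfer function to that IN value gives OUT[B1] (row B1 above).

Answer: {e@B0, f@B1}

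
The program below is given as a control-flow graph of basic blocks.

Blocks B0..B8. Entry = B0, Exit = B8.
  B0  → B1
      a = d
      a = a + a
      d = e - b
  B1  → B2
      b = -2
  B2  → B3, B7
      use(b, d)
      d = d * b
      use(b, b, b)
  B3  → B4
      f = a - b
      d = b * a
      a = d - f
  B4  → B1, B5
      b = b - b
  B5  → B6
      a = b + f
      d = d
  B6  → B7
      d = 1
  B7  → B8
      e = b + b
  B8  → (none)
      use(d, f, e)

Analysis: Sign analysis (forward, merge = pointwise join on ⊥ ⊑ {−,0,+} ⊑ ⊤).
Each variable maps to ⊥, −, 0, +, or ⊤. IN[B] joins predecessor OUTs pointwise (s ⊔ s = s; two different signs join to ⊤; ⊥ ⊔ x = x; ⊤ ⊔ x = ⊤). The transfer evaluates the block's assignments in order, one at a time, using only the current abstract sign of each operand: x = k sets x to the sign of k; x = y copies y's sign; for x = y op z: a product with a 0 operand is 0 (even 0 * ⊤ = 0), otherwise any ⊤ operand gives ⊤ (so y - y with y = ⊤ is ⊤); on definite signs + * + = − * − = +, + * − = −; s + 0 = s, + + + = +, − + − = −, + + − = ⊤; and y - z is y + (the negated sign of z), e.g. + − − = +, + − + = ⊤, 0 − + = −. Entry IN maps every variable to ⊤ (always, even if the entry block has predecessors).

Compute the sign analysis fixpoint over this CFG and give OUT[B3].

Per-block solution:
  B0: | IN=(all ⊤) | OUT=(all ⊤)
  B1: | IN=(all ⊤) | OUT={b:-; rest ⊤}
  B2: | IN={b:-; rest ⊤} | OUT={b:-; rest ⊤}
  B3: | IN={b:-; rest ⊤} | OUT={b:-; rest ⊤}
  B4: | IN={b:-; rest ⊤} | OUT=(all ⊤)
  B5: | IN=(all ⊤) | OUT=(all ⊤)
  B6: | IN=(all ⊤) | OUT={d:+; rest ⊤}
  B7: | IN=(all ⊤) | OUT=(all ⊤)
  B8: | IN=(all ⊤) | OUT=(all ⊤)

Merge at B3: IN[B3] = OUT[B2] = {a: ⊤, b: -, c: ⊤, d: ⊤, e: ⊤, f: ⊤}
Applying B3's transfer function to that IN value gives OUT[B3] (row B3 above).

Answer: {a: ⊤, b: -, c: ⊤, d: ⊤, e: ⊤, f: ⊤}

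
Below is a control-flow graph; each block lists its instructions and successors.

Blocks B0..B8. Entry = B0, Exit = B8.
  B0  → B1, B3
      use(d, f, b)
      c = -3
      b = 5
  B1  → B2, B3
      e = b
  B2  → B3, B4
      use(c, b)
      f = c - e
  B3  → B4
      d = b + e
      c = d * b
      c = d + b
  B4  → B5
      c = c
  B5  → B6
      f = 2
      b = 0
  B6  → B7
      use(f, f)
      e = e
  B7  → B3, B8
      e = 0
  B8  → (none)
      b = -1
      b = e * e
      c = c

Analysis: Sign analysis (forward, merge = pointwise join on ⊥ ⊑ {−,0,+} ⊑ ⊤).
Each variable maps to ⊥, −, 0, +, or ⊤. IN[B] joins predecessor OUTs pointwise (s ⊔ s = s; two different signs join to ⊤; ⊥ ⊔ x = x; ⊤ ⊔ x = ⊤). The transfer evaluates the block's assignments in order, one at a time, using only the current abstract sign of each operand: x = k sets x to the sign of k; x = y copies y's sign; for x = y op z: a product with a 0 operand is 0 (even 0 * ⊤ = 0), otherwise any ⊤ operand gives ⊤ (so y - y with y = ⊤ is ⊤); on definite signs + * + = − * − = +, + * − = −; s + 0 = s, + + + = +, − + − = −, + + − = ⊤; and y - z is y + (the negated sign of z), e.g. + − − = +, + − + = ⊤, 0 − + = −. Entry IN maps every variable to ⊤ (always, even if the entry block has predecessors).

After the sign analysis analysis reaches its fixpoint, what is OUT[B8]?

Answer: {a: ⊤, b: 0, c: ⊤, d: ⊤, e: 0, f: +}

Working:
Converged values:
  B0:  IN=(all ⊤)  OUT={b:+, c:-; rest ⊤}
  B1:  IN={b:+, c:-; rest ⊤}  OUT={b:+, c:-, e:+; rest ⊤}
  B2:  IN={b:+, c:-, e:+; rest ⊤}  OUT={b:+, c:-, e:+, f:-; rest ⊤}
  B3:  IN=(all ⊤)  OUT=(all ⊤)
  B4:  IN=(all ⊤)  OUT=(all ⊤)
  B5:  IN=(all ⊤)  OUT={b:0, f:+; rest ⊤}
  B6:  IN={b:0, f:+; rest ⊤}  OUT={b:0, f:+; rest ⊤}
  B7:  IN={b:0, f:+; rest ⊤}  OUT={b:0, e:0, f:+; rest ⊤}
  B8:  IN={b:0, e:0, f:+; rest ⊤}  OUT={b:0, e:0, f:+; rest ⊤}

Merge at B8: IN[B8] = OUT[B7] = {a: ⊤, b: 0, c: ⊤, d: ⊤, e: 0, f: +}
Applying B8's transfer function to that IN value gives OUT[B8] (row B8 above).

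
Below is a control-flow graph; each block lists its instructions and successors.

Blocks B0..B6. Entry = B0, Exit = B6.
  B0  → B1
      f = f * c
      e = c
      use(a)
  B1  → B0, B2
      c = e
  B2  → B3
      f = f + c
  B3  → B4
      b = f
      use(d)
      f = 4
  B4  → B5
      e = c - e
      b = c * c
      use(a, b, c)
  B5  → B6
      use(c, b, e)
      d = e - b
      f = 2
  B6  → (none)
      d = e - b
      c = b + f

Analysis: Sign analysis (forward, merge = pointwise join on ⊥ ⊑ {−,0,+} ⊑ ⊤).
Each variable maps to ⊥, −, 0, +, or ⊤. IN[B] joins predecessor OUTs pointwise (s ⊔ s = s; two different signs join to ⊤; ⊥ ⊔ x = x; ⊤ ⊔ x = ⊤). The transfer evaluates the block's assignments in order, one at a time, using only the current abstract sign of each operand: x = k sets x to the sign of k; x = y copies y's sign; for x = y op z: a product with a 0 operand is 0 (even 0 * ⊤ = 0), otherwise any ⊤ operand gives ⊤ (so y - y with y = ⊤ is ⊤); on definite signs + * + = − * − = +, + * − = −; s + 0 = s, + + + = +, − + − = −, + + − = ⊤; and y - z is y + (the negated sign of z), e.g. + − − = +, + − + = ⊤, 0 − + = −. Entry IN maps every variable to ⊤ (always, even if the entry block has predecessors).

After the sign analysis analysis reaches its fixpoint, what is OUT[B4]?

Answer: {a: ⊤, b: ⊤, c: ⊤, d: ⊤, e: ⊤, f: +}

Trace:
Converged values:
  B0: | IN=(all ⊤) | OUT=(all ⊤)
  B1: | IN=(all ⊤) | OUT=(all ⊤)
  B2: | IN=(all ⊤) | OUT=(all ⊤)
  B3: | IN=(all ⊤) | OUT={f:+; rest ⊤}
  B4: | IN={f:+; rest ⊤} | OUT={f:+; rest ⊤}
  B5: | IN={f:+; rest ⊤} | OUT={f:+; rest ⊤}
  B6: | IN={f:+; rest ⊤} | OUT={f:+; rest ⊤}

Merge at B4: IN[B4] = OUT[B3] = {a: ⊤, b: ⊤, c: ⊤, d: ⊤, e: ⊤, f: +}
Applying B4's transfer function to that IN value gives OUT[B4] (row B4 above).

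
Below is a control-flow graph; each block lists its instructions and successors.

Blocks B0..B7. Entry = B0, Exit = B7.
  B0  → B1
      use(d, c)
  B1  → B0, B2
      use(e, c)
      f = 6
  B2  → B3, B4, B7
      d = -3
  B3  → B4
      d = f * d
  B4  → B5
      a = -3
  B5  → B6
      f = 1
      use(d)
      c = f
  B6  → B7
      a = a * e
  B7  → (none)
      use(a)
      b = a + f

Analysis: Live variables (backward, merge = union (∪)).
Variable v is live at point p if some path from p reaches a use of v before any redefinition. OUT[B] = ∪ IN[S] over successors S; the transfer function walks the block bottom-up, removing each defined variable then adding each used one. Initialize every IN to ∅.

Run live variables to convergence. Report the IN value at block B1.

Answer: {a, c, d, e}

Working:
Fixpoint table:
  B0:  IN={a, c, d, e}  OUT={a, c, d, e}
  B1:  IN={a, c, d, e}  OUT={a, c, d, e, f}
  B2:  IN={a, e, f}  OUT={a, d, e, f}
  B3:  IN={d, e, f}  OUT={d, e}
  B4:  IN={d, e}  OUT={a, d, e}
  B5:  IN={a, d, e}  OUT={a, e, f}
  B6:  IN={a, e, f}  OUT={a, f}
  B7:  IN={a, f}  OUT={}

Merge at B1: OUT[B1] = IN[B0] ⊔ IN[B2] = {a, c, d, e, f}
Applying B1's transfer function to that OUT value gives IN[B1] (row B1 above).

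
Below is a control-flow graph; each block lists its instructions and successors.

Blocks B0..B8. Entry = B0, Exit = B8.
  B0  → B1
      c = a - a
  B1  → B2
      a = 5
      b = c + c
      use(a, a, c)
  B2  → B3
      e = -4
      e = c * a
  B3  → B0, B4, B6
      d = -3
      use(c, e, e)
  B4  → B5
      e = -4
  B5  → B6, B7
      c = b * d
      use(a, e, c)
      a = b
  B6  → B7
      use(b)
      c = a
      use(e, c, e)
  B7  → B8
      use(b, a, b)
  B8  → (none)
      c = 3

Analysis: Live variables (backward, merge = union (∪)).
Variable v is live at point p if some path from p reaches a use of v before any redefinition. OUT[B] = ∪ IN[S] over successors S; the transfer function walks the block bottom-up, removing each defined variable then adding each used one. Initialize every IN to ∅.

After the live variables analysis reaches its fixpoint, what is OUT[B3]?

Answer: {a, b, d, e}

Derivation:
Converged values:
  B0:   IN={a}   OUT={c}
  B1:   IN={c}   OUT={a, b, c}
  B2:   IN={a, b, c}   OUT={a, b, c, e}
  B3:   IN={a, b, c, e}   OUT={a, b, d, e}
  B4:   IN={a, b, d}   OUT={a, b, d, e}
  B5:   IN={a, b, d, e}   OUT={a, b, e}
  B6:   IN={a, b, e}   OUT={a, b}
  B7:   IN={a, b}   OUT={}
  B8:   IN={}   OUT={}

Merge at B3: OUT[B3] = IN[B0] ⊔ IN[B4] ⊔ IN[B6] = {a, b, d, e}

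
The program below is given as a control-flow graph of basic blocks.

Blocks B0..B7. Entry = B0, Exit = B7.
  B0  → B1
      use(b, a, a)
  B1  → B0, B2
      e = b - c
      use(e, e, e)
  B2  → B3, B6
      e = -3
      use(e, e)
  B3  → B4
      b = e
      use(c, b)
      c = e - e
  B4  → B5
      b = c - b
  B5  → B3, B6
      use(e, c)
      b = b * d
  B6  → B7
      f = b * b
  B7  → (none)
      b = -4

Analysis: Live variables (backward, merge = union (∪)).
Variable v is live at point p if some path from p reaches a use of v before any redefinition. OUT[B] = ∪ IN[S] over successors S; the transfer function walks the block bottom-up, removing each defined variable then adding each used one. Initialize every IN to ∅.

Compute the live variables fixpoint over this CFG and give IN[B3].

Answer: {c, d, e}

Working:
Fixpoint table:
  B0: | IN={a, b, c, d} | OUT={a, b, c, d}
  B1: | IN={a, b, c, d} | OUT={a, b, c, d}
  B2: | IN={b, c, d} | OUT={b, c, d, e}
  B3: | IN={c, d, e} | OUT={b, c, d, e}
  B4: | IN={b, c, d, e} | OUT={b, c, d, e}
  B5: | IN={b, c, d, e} | OUT={b, c, d, e}
  B6: | IN={b} | OUT={}
  B7: | IN={} | OUT={}

Merge at B3: OUT[B3] = IN[B4] = {b, c, d, e}
Applying B3's transfer function to that OUT value gives IN[B3] (row B3 above).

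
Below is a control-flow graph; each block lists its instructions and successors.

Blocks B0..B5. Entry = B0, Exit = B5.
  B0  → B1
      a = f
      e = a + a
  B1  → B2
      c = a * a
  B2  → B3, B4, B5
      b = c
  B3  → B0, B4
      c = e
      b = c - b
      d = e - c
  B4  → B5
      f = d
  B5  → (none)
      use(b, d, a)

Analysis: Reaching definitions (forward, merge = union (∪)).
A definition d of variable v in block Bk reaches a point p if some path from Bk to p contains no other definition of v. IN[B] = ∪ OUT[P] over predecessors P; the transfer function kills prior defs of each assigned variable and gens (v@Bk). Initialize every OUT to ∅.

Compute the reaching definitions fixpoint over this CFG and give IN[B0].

Answer: {a@B0, b@B3, c@B3, d@B3, e@B0}

Derivation:
Converged values:
  B0:   IN={a@B0, b@B3, c@B3, d@B3, e@B0}   OUT={a@B0, b@B3, c@B3, d@B3, e@B0}
  B1:   IN={a@B0, b@B3, c@B3, d@B3, e@B0}   OUT={a@B0, b@B3, c@B1, d@B3, e@B0}
  B2:   IN={a@B0, b@B3, c@B1, d@B3, e@B0}   OUT={a@B0, b@B2, c@B1, d@B3, e@B0}
  B3:   IN={a@B0, b@B2, c@B1, d@B3, e@B0}   OUT={a@B0, b@B3, c@B3, d@B3, e@B0}
  B4:   IN={a@B0, b@B2, b@B3, c@B1, c@B3, d@B3, e@B0}   OUT={a@B0, b@B2, b@B3, c@B1, c@B3, d@B3, e@B0, f@B4}
  B5:   IN={a@B0, b@B2, b@B3, c@B1, c@B3, d@B3, e@B0, f@B4}   OUT={a@B0, b@B2, b@B3, c@B1, c@B3, d@B3, e@B0, f@B4}

Merge at B0 (entry node, so the boundary value {} is joined with the incoming edge(s)): IN[B0] = {} ⊔ OUT[B3] = {a@B0, b@B3, c@B3, d@B3, e@B0}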